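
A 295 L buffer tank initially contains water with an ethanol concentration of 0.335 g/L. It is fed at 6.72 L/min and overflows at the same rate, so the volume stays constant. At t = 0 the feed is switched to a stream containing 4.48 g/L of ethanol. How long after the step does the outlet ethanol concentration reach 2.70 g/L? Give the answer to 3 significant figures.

Transient balance on the dissolved component: V dC/dt = Q(C_in − C), so τ = V/Q = 43.899 min.
C(t) = C_in + (C₀ − C_in) e^(−t/τ). Set C = 2.70 and solve for t:
e^(−t/τ) = (C − C_in)/(C₀ − C_in) = (2.70 − 4.48)/(0.335 − 4.48) = 0.42943
t = −τ ln(…) = 43.899 × 0.84529 = 37.107 min.

37.1 min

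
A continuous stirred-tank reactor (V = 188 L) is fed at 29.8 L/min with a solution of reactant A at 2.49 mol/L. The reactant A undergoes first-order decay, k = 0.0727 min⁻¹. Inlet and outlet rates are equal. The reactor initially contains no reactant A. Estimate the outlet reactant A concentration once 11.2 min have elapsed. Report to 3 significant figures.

Species balance: V dC/dt = Q C_in − Q C − k V C.
dC/dt = (Q/V) C_in − (Q/V + k) C; effective rate a = Q/V + k = 0.15851 + 0.0727 = 0.23121 min⁻¹.
C_ss = Q C_in/(Q + kV) = 1.7071 mol/L; C(t) = C_ss + (C₀ − C_ss) e^(−a t).
C(11.2) = 1.7071 + (-1.7071)·e^(−0.23121·11.2) = 1.7071 + (-1.7071)·0.075053 = 1.5789 mol/L.

1.58 mol/L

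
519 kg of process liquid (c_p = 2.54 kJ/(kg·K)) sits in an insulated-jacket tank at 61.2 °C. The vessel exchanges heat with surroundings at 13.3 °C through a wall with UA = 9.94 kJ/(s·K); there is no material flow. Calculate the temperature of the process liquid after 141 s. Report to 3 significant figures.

Lumped-capacitance energy balance: M c_p dT/dt = UA(T_amb − T).
dT/dt = (T_ss − T)/τ with T_ss = T_amb = 13.300 °C, τ = M c_p/UA = 519·2.54/9.94 = 132.62 s.
Solution: T(t) = T_ss + (T₀ − T_ss) e^(−t/τ).
T(141) = 13.300 + (47.900)·0.34536 = 29.843 °C.

29.8 °C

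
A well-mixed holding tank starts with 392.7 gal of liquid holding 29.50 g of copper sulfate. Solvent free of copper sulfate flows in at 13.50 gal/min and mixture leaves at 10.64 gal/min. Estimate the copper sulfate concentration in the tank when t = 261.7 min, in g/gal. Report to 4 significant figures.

Total volume: dV/dt = Q_in − Q_out = 2.86000 gal/min, so V(t) = 392.7 + 2.86000 t and V(261.7) = 1141.16 gal.
No copper sulfate enters, so dm/dt = −Q_out · (m/V).
Separate: dm/m = −Q_out dt/V(t) ⇒ ln(m/m₀) = −(Q_out/(Q_in−Q_out)) ln(V/V₀).
m = m₀ (V₀/V)^(Q_out/(Q_in−Q_out)) = 29.50 × (392.7/1141.16)^(3.72028) = 0.557528 g.
C = m/V = 0.557528/1141.16 = 0.000488562 g/gal.

0.0004886 g/gal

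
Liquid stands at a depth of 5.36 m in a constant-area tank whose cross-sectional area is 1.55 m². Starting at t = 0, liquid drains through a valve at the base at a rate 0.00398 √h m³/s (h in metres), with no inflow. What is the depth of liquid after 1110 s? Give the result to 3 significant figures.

With no inflow, A dh/dt = −0.00398 √h.
∫ h^(−1/2) dh = −(0.00398/A) ∫ dt, giving 2√h = 2√h₀ − (0.00398/A) t.
√h = √5.36 − 0.00398·1110/(2·1.55) = 2.3152 − 1.4251 = 0.89007.
h = 0.89007² = 0.79223 m.

0.792 m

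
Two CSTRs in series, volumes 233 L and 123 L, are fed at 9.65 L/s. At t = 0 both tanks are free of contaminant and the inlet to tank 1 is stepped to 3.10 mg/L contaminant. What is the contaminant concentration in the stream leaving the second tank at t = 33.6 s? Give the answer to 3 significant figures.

1.72 mg/L

Each tank obeys Vᵢ dCᵢ/dt = Q(Cᵢ₋₁ − Cᵢ), so τᵢ = Vᵢ/Q.
τ₁ = 233/9.65 = 24.145 s; τ₂ = 123/9.65 = 12.746 s.
Tank 1: C₁ = C_in(1 − e^(−t/τ₁)). Tank 2 (τ₁ ≠ τ₂): C₂ = C_in[1 − (τ₁ e^(−t/τ₁) − τ₂ e^(−t/τ₂))/(τ₁ − τ₂)].
At t = 33.6: e^(−t/τ₁) = 0.24868, e^(−t/τ₂) = 0.071640.
C₂ = 3.10·[1 − (24.145·0.24868 − 12.746·0.071640)/(11.399)] = 3.10·0.55336 = 1.7154 mg/L.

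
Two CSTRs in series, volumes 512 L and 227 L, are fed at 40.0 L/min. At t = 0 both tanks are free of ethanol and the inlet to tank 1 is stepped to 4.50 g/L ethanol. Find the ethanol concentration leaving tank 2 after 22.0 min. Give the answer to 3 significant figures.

Each tank obeys Vᵢ dCᵢ/dt = Q(Cᵢ₋₁ − Cᵢ), so τᵢ = Vᵢ/Q.
τ₁ = 512/40.0 = 12.800 min; τ₂ = 227/40.0 = 5.6750 min.
Solving the cascade with C₁(0)=C₂(0)=0 gives C₂(t) = C_in[1 − (τ₁ e^(−t/τ₁) − τ₂ e^(−t/τ₂))/(τ₁ − τ₂)].
At t = 22.0: e^(−t/τ₁) = 0.17929, e^(−t/τ₂) = 0.020720.
C₂ = 4.50·[1 − (12.800·0.17929 − 5.6750·0.020720)/(7.1250)] = 4.50·0.69441 = 3.1248 g/L.

3.12 g/L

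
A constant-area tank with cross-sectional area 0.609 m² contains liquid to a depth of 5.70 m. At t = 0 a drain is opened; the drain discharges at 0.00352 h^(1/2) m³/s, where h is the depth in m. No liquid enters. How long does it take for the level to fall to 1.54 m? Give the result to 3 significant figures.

A dh/dt = −Q_out = −0.00352 √h.
This is separable: 2 d(√h)/dt = −0.00352/A, so √h = √h₀ − (0.00352/(2A)) t.
t = 2A(√h₀ − √h)/0.00352 = 2·0.609·(√5.70 − √1.54)/0.00352
  = 1.2180 × (2.3875 − 1.2410) / 0.00352 = 396.72 s.

397 s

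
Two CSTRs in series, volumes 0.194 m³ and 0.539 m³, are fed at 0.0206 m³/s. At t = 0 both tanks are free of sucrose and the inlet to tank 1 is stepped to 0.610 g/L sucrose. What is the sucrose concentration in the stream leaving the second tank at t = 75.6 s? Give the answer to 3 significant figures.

0.557 g/L

Time constants: τᵢ = Vᵢ/Q for each well-mixed tank.
τ₁ = 0.194/0.0206 = 9.4175 s; τ₂ = 0.539/0.0206 = 26.165 s.
Solving the cascade with C₁(0)=C₂(0)=0 gives C₂(t) = C_in[1 − (τ₁ e^(−t/τ₁) − τ₂ e^(−t/τ₂))/(τ₁ − τ₂)].
At t = 75.6: e^(−t/τ₁) = 0.00032632, e^(−t/τ₂) = 0.055612.
C₂ = 0.610·[1 − (9.4175·0.00032632 − 26.165·0.055612)/(-16.748)] = 0.610·0.91330 = 0.55711 g/L.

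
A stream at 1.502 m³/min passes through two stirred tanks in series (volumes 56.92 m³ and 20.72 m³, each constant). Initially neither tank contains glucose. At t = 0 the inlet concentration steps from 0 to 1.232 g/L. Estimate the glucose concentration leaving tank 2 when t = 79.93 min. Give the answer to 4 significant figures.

0.9991 g/L

Time constants: τᵢ = Vᵢ/Q for each well-mixed tank.
τ₁ = 56.92/1.502 = 37.8961 min; τ₂ = 20.72/1.502 = 13.7949 min.
Tank 1: C₁ = C_in(1 − e^(−t/τ₁)). Tank 2 (τ₁ ≠ τ₂): C₂ = C_in[1 − (τ₁ e^(−t/τ₁) − τ₂ e^(−t/τ₂))/(τ₁ − τ₂)].
At t = 79.93: e^(−t/τ₁) = 0.121337, e^(−t/τ₂) = 0.00304531.
C₂ = 1.232·[1 − (37.8961·0.121337 − 13.7949·0.00304531)/(24.1012)] = 1.232·0.810956 = 0.999098 g/L.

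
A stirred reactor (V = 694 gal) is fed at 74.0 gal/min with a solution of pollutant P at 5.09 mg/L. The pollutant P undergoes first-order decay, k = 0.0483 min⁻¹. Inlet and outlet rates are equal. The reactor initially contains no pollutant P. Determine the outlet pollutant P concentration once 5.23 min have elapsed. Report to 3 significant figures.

1.95 mg/L

V dC/dt = Q(C_in − C) − k V C.
dC/dt = (Q/V) C_in − (Q/V + k) C; effective rate a = Q/V + k = 0.10663 + 0.0483 = 0.15493 min⁻¹.
C_ss = Q C_in/(Q + kV) = 3.5032 mg/L; C(t) = C_ss + (C₀ − C_ss) e^(−a t).
C(5.23) = 3.5032 + (-3.5032)·e^(−0.15493·5.23) = 3.5032 + (-3.5032)·0.44474 = 1.9452 mg/L.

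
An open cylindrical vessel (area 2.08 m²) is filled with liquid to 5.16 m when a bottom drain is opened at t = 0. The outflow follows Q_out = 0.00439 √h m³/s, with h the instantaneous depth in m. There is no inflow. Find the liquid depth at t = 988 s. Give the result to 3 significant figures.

1.51 m

Unsteady balance on liquid volume: A dh/dt = −0.00439 √h.
This is separable: 2 d(√h)/dt = −0.00439/A, so √h = √h₀ − (0.00439/(2A)) t.
√h = √5.16 − 0.00439·988/(2·2.08) = 2.2716 − 1.0426 = 1.2289.
h = 1.2289² = 1.5103 m.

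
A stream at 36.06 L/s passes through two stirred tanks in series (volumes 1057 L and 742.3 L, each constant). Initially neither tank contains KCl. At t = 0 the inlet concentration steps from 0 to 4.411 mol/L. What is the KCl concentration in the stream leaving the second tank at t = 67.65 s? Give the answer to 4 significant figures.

3.326 mol/L

Time constants: τᵢ = Vᵢ/Q for each well-mixed tank.
τ₁ = 1057/36.06 = 29.3123 s; τ₂ = 742.3/36.06 = 20.5851 s.
Tank 1: C₁ = C_in(1 − e^(−t/τ₁)). Tank 2 (τ₁ ≠ τ₂): C₂ = C_in[1 − (τ₁ e^(−t/τ₁) − τ₂ e^(−t/τ₂))/(τ₁ − τ₂)].
At t = 67.65: e^(−t/τ₁) = 0.0994691, e^(−t/τ₂) = 0.0373900.
C₂ = 4.411·[1 − (29.3123·0.0994691 − 20.5851·0.0373900)/(8.72712)] = 4.411·0.754102 = 3.32634 mol/L.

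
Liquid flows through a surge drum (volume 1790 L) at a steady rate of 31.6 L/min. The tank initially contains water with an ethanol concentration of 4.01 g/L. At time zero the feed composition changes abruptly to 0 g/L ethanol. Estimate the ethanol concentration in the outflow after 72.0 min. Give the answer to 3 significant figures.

1.12 g/L

Accumulation = in − out for the solute gives V dC/dt = Q(C_in − C).
Rewrite as dC/dt + C/τ = C_in/τ, τ = V/Q = 56.646 min.
Solution: C(t) = C_in + (C₀ − C_in) e^(−t/τ).
C(72.0) = 0 + (4.01 − 0)·e^(−72.0/56.646) = 0 + (4.0100)·0.28053 = 1.1249 g/L.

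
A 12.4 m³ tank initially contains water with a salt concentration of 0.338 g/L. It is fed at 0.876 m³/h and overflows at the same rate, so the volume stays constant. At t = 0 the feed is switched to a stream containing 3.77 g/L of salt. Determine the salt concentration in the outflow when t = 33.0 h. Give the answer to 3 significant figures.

Transient balance on the dissolved component: V dC/dt = Q(C_in − C).
Time constant τ = V/Q = 12.4/0.876 = 14.155 h.
C approaches C_in exponentially: C(t) = C_in + (C₀ − C_in) e^(−t/τ).
C(33.0) = 3.77 + (0.338 − 3.77)·e^(−33.0/14.155) = 3.77 + (-3.4320)·0.097170 = 3.4365 g/L.

3.44 g/L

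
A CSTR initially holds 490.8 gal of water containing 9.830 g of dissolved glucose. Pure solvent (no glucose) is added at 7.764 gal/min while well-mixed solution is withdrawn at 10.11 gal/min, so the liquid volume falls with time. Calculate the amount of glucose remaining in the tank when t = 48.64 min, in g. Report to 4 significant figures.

Let m(t) be the amount of glucose. Volume: V(t) = V₀ + (Q_in − Q_out) t = 490.8 − 2.34600 t; V(48.64) = 376.691 gal.
Species balance (pure solvent in): dm/dt = −Q_out · m/V(t).
dm/m = −Q_out dt/(V₀ − 2.34600 t); integrating gives ln(m/m₀) = −(Q_out/(Q_in−Q_out)) ln(V/V₀).
m = m₀ (V₀/V)^(Q_out/(Q_in−Q_out)) = 9.830 × (490.8/376.691)^(-4.30946) = 3.14276 g.

3.143 g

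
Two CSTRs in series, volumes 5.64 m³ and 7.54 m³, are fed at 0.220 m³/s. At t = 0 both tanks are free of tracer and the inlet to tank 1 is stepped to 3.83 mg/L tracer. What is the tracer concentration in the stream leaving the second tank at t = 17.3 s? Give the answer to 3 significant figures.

0.445 mg/L

Time constants: τᵢ = Vᵢ/Q for each well-mixed tank.
τ₁ = 5.64/0.220 = 25.636 s; τ₂ = 7.54/0.220 = 34.273 s.
Tank 1: C₁ = C_in(1 − e^(−t/τ₁)). Tank 2 (τ₁ ≠ τ₂): C₂ = C_in[1 − (τ₁ e^(−t/τ₁) − τ₂ e^(−t/τ₂))/(τ₁ − τ₂)].
At t = 17.3: e^(−t/τ₁) = 0.50925, e^(−t/τ₂) = 0.60364.
C₂ = 3.83·[1 − (25.636·0.50925 − 34.273·0.60364)/(-8.6364)] = 3.83·0.11615 = 0.44487 mg/L.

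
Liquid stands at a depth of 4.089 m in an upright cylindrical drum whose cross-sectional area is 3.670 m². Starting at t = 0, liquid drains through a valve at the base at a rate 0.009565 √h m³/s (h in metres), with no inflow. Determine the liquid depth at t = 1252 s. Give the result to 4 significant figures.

0.1526 m

With no inflow, A dh/dt = −0.009565 √h.
Separate and integrate: 2(√h − √h₀) = −(0.009565/A) t.
√h = √4.089 − 0.009565·1252/(2·3.670) = 2.02213 − 1.63152 = 0.390604.
h = 0.390604² = 0.152572 m.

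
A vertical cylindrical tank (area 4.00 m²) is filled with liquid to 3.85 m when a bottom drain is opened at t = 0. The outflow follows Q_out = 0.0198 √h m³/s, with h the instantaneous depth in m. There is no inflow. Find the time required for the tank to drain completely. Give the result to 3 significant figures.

793 s

Unsteady balance on liquid volume: A dh/dt = −0.0198 √h.
∫ h^(−1/2) dh = −(0.0198/A) ∫ dt, giving 2√h = 2√h₀ − (0.0198/A) t.
Set h = 0: 2√h₀ = (0.0198/A) t_empty ⇒ t_empty = 2A√h₀/0.0198.
t_empty = 2·4.00·√3.85/0.0198 = 8.0000·1.9621/0.0198 = 792.78 s.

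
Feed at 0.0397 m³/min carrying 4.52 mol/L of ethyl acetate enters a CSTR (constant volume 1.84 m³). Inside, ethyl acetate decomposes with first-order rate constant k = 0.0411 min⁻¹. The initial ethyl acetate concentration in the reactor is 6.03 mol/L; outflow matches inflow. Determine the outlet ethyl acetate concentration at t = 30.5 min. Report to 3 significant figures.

V dC/dt = Q(C_in − C) − k V C.
This is linear with rate a = Q/V + k = 0.062676 min⁻¹.
C_ss = Q C_in/(Q + kV) = 1.5560 mol/L; C(t) = C_ss + (C₀ − C_ss) e^(−a t).
C(30.5) = 1.5560 + (4.4740)·e^(−0.062676·30.5) = 1.5560 + (4.4740)·0.14784 = 2.2174 mol/L.

2.22 mol/L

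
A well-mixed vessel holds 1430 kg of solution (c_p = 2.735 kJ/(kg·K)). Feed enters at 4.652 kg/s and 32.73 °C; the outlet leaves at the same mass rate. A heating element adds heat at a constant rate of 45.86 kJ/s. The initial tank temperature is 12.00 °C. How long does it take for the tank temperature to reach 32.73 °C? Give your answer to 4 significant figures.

587.0 s

Unsteady energy balance on the tank contents: M c_p dT/dt = ṁ c_p (T_in − T) + 45.86.
τ = M/ṁ = 307.395 s; T_ss = T_in + Q̇/(ṁ c_p) = 36.3344 °C.
T(t) = T_ss + (T₀ − T_ss) e^(−t/τ). Set T = 32.73:
e^(−t/τ) = (32.73 − 36.3344)/(12.00 − 36.3344) = 0.148121
t = −307.395 · ln(0.148121) = 587.040 s.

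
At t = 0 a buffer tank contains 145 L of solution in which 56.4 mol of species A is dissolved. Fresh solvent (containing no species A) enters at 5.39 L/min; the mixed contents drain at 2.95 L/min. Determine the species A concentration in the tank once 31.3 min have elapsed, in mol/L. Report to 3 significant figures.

Let m(t) be the amount of species A. Volume: V(t) = V₀ + (Q_in − Q_out) t = 145 + 2.4400 t; V(31.3) = 221.37 L.
No species A enters, so dm/dt = −Q_out · (m/V).
Separate: dm/m = −Q_out dt/V(t) ⇒ ln(m/m₀) = −(Q_out/(Q_in−Q_out)) ln(V/V₀).
m = m₀ (V₀/V)^(Q_out/(Q_in−Q_out)) = 56.4 × (145/221.37)^(1.2090) = 33.816 mol.
C = m/V = 33.816/221.37 = 0.15275 mol/L.

0.153 mol/L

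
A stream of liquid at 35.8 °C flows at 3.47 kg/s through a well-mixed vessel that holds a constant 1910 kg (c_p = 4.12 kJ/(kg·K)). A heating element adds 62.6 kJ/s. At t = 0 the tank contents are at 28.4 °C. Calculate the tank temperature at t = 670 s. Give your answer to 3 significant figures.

M c_p dT/dt = ṁ c_p (T_in − T) + Q̇.
τ = M/ṁ = 550.43 s; T_ss = T_in + Q̇/(ṁ c_p) = 35.8 + 62.6/(3.47·4.12) = 40.179 °C.
Solution: T(t) = T_ss + (T₀ − T_ss) e^(−t/τ).
T(670) = 40.179 + (-11.779)·e^(−670/550.43) = 40.179 + (-11.779)·0.29605 = 36.692 °C.

36.7 °C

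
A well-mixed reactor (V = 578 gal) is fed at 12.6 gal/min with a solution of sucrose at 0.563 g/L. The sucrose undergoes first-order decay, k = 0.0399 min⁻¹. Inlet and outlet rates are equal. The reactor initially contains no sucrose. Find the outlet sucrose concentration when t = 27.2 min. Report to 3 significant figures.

Accumulation = in − out − consumed: V dC/dt = Q C_in − Q C − k V C.
dC/dt = (Q/V) C_in − (Q/V + k) C; effective rate a = Q/V + k = 0.021799 + 0.0399 = 0.061699 min⁻¹.
C_ss = Q C_in/(Q + kV) = 0.19892 g/L; C(t) = C_ss + (C₀ − C_ss) e^(−a t).
C(27.2) = 0.19892 + (-0.19892)·e^(−0.061699·27.2) = 0.19892 + (-0.19892)·0.18671 = 0.16178 g/L.

0.162 g/L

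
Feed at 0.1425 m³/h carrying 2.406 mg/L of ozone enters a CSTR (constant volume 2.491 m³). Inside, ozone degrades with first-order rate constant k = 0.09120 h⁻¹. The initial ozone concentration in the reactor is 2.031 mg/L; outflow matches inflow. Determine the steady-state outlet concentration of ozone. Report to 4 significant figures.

0.9274 mg/L

Accumulation = in − out − consumed: V dC/dt = Q C_in − Q C − k V C.
Steady state (dC/dt = 0): C_ss = Q C_in/(Q + kV) = C_in/(1 + kV/Q).
C_ss = 0.1425·2.406/(0.1425 + 0.09120·2.491) = 0.342855/0.369679 = 0.927439 mg/L.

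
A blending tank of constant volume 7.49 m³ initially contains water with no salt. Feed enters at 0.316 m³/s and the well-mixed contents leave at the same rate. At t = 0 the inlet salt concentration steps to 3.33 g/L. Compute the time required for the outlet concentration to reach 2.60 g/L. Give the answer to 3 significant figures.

Mass balance on the solute (V constant): V dC/dt = Q(C_in − C), so τ = V/Q = 23.703 s.
C(t) = C_in + (C₀ − C_in) e^(−t/τ). Set C = 2.60 and solve for t:
e^(−t/τ) = (C − C_in)/(C₀ − C_in) = (2.60 − 3.33)/(0 − 3.33) = 0.21922
t = −τ ln(…) = 23.703 × 1.5177 = 35.973 s.

36.0 s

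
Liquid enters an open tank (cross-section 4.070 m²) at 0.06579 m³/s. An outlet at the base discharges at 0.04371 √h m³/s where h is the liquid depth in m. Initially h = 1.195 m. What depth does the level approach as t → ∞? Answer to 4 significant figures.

Accumulation of liquid (constant cross-section A): A dh/dt = Q_in − 0.04371 √h. At steady state dh/dt = 0:
Q_in = 0.04371 √h_ss ⇒ √h_ss = 0.06579/0.04371 = 1.50515.
h_ss = 1.50515² = 2.26547 m. (Since h₀ = 1.195 m < h_ss, the level will rise toward this value.)

2.265 m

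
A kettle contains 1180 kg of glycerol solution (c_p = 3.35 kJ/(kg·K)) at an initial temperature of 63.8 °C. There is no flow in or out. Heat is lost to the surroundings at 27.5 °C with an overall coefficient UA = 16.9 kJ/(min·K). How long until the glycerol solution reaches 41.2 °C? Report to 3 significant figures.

228 min

Energy balance: M c_p dT/dt = −UA(T − T_amb).
τ = M c_p/UA = 233.91 min; T_ss = T_amb = 27.500 °C.
T(t) = T_ss + (T₀ − T_ss)e^(−t/τ); set T = 41.2:
t = −τ ln[(T − T_ss)/(T₀ − T_ss)] = −233.91 · ln(0.37741) = 227.92 min.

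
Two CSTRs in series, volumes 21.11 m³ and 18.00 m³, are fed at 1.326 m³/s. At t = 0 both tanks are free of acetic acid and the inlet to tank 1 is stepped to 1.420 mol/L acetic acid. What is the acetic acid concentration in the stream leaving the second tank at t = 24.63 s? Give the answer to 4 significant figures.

Time constants: τᵢ = Vᵢ/Q for each well-mixed tank.
τ₁ = 21.11/1.326 = 15.9201 s; τ₂ = 18.00/1.326 = 13.5747 s.
Solving the cascade with C₁(0)=C₂(0)=0 gives C₂(t) = C_in[1 − (τ₁ e^(−t/τ₁) − τ₂ e^(−t/τ₂))/(τ₁ − τ₂)].
At t = 24.63: e^(−t/τ₁) = 0.212863, e^(−t/τ₂) = 0.162934.
C₂ = 1.420·[1 − (15.9201·0.212863 − 13.5747·0.162934)/(2.34540)] = 1.420·0.498156 = 0.707382 mol/L.

0.7074 mol/L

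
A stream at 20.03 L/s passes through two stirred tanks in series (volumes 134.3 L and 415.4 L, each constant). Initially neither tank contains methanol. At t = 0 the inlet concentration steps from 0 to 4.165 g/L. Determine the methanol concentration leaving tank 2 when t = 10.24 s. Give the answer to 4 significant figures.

Species balance on tank i: dCᵢ/dt = (Cᵢ₋₁ − Cᵢ)/τᵢ with τᵢ = Vᵢ/Q.
τ₁ = 134.3/20.03 = 6.70494 s; τ₂ = 415.4/20.03 = 20.7389 s.
Tank 1: C₁ = C_in(1 − e^(−t/τ₁)). Tank 2 (τ₁ ≠ τ₂): C₂ = C_in[1 − (τ₁ e^(−t/τ₁) − τ₂ e^(−t/τ₂))/(τ₁ − τ₂)].
At t = 10.24: e^(−t/τ₁) = 0.217136, e^(−t/τ₂) = 0.610328.
C₂ = 4.165·[1 − (6.70494·0.217136 − 20.7389·0.610328)/(-14.0339)] = 4.165·0.201818 = 0.840571 g/L.

0.8406 g/L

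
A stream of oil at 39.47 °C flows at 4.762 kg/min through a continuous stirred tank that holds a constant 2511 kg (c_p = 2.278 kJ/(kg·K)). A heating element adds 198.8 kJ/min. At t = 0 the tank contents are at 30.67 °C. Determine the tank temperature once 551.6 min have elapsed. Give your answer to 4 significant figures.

Unsteady energy balance on the tank contents: M c_p dT/dt = ṁ c_p (T_in − T) + 198.8.
τ = M/ṁ = 527.299 min; T_ss = T_in + Q̇/(ṁ c_p) = 39.47 + 198.8/(4.762·2.278) = 57.7962 °C.
T approaches T_ss exponentially: T(t) = T_ss + (T₀ − T_ss) e^(−t/τ).
T(551.6) = 57.7962 + (-27.1262)·e^(−551.6/527.299) = 57.7962 + (-27.1262)·0.351310 = 48.2665 °C.

48.27 °C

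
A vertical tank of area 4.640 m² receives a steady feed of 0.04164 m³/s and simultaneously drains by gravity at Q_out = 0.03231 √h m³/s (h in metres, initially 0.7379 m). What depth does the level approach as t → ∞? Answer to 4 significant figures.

1.661 m

Volume balance on the tank: A dh/dt = Q_in − 0.03231 √h. At steady state dh/dt = 0:
Q_in = 0.03231 √h_ss ⇒ √h_ss = 0.04164/0.03231 = 1.28877.
h_ss = 1.28877² = 1.66092 m. (Since h₀ = 0.7379 m < h_ss, the level will rise toward this value.)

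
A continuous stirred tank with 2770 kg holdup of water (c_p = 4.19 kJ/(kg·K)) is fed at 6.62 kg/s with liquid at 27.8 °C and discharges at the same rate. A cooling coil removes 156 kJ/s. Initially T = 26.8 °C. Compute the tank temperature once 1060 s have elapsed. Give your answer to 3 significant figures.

22.5 °C

M c_p dT/dt = ṁ c_p (T_in − T) − Q̇.
τ = M/ṁ = 418.43 s; T_ss = T_in − Q̇/(ṁ c_p) = 27.8 − 156/(6.62·4.19) = 22.176 °C.
Integrating: T(t) = T_ss + (T₀ − T_ss) e^(−t/τ).
T(1060) = 22.176 + (4.6241)·e^(−1060/418.43) = 22.176 + (4.6241)·0.079398 = 22.543 °C.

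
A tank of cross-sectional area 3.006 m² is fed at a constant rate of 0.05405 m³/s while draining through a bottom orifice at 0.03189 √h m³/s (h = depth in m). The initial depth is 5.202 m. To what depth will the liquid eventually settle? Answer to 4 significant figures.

Level balance: A dh/dt = 0.05405 − 0.03189 √h. Setting dh/dt = 0:
Q_in = 0.03189 √h_ss ⇒ √h_ss = 0.05405/0.03189 = 1.69489.
h_ss = 1.69489² = 2.87265 m. (Since h₀ = 5.202 m > h_ss, the level will fall toward this value.)

2.873 m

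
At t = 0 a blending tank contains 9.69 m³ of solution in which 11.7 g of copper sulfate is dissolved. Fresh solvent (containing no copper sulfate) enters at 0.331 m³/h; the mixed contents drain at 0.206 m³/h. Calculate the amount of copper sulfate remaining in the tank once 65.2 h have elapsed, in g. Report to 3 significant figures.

Let m(t) be the amount of copper sulfate. Volume: V(t) = V₀ + (Q_in − Q_out) t = 9.69 + 0.12500 t; V(65.2) = 17.840 m³.
Species balance (pure solvent in): dm/dt = −Q_out · m/V(t).
Separate: dm/m = −Q_out dt/V(t) ⇒ ln(m/m₀) = −(Q_out/(Q_in−Q_out)) ln(V/V₀).
m = m₀ (V₀/V)^(Q_out/(Q_in−Q_out)) = 11.7 × (9.69/17.840)^(1.6480) = 4.2791 g.

4.28 g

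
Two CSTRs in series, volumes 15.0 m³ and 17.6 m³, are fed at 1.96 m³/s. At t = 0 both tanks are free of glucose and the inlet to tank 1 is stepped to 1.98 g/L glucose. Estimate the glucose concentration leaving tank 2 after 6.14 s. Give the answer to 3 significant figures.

0.336 g/L

Time constants: τᵢ = Vᵢ/Q for each well-mixed tank.
τ₁ = 15.0/1.96 = 7.6531 s; τ₂ = 17.6/1.96 = 8.9796 s.
Solving the cascade with C₁(0)=C₂(0)=0 gives C₂(t) = C_in[1 − (τ₁ e^(−t/τ₁) − τ₂ e^(−t/τ₂))/(τ₁ − τ₂)].
At t = 6.14: e^(−t/τ₁) = 0.44830, e^(−t/τ₂) = 0.50471.
C₂ = 1.98·[1 − (7.6531·0.44830 − 8.9796·0.50471)/(-1.3265)] = 1.98·0.16985 = 0.33630 g/L.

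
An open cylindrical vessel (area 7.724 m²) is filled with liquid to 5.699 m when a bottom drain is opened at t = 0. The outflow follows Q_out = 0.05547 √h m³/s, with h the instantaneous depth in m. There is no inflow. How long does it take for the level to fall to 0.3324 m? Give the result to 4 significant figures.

504.3 s

With no inflow, A dh/dt = −0.05547 √h.
Separate and integrate: 2(√h − √h₀) = −(0.05547/A) t.
t = 2A(√h₀ − √h)/0.05547 = 2·7.724·(√5.699 − √0.3324)/0.05547
  = 15.4480 × (2.38726 − 0.576541) / 0.05547 = 504.272 s.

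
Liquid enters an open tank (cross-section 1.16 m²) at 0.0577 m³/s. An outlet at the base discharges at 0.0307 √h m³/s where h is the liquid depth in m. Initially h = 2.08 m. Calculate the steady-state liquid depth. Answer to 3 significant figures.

3.53 m

Mass balance (ρ constant): A dh/dt = Q_in − 0.0307 √h. At steady state dh/dt = 0:
Q_in = 0.0307 √h_ss ⇒ √h_ss = 0.0577/0.0307 = 1.8795.
h_ss = 1.8795² = 3.5324 m. (Since h₀ = 2.08 m < h_ss, the level will rise toward this value.)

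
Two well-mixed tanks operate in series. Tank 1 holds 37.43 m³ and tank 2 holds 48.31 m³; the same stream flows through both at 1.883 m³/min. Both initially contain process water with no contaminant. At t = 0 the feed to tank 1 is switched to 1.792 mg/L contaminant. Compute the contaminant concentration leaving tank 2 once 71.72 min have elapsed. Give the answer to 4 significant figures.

1.473 mg/L

Species balance on tank i: dCᵢ/dt = (Cᵢ₋₁ − Cᵢ)/τᵢ with τᵢ = Vᵢ/Q.
τ₁ = 37.43/1.883 = 19.8779 min; τ₂ = 48.31/1.883 = 25.6559 min.
Tank 1: C₁ = C_in(1 − e^(−t/τ₁)). Tank 2 (τ₁ ≠ τ₂): C₂ = C_in[1 − (τ₁ e^(−t/τ₁) − τ₂ e^(−t/τ₂))/(τ₁ − τ₂)].
At t = 71.72: e^(−t/τ₁) = 0.0271050, e^(−t/τ₂) = 0.0610867.
C₂ = 1.792·[1 − (19.8779·0.0271050 − 25.6559·0.0610867)/(-5.77801)] = 1.792·0.822008 = 1.47304 mg/L.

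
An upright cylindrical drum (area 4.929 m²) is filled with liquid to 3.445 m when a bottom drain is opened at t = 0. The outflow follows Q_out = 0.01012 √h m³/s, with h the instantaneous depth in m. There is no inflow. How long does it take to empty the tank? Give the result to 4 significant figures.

Mass balance (ρ constant): A dh/dt = −0.01012 √h.
∫ h^(−1/2) dh = −(0.01012/A) ∫ dt, giving 2√h = 2√h₀ − (0.01012/A) t.
Set h = 0: 2√h₀ = (0.01012/A) t_empty ⇒ t_empty = 2A√h₀/0.01012.
t_empty = 2·4.929·√3.445/0.01012 = 9.85800·1.85607/0.01012 = 1808.02 s.

1808 s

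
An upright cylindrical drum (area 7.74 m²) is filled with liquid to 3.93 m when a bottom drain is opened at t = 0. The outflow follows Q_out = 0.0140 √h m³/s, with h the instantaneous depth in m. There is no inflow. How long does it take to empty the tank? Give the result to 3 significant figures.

With no inflow, A dh/dt = −0.0140 √h.
This is separable: 2 d(√h)/dt = −0.0140/A, so √h = √h₀ − (0.0140/(2A)) t.
Set h = 0: 2√h₀ = (0.0140/A) t_empty ⇒ t_empty = 2A√h₀/0.0140.
t_empty = 2·7.74·√3.93/0.0140 = 15.480·1.9824/0.0140 = 2192.0 s.

2190 s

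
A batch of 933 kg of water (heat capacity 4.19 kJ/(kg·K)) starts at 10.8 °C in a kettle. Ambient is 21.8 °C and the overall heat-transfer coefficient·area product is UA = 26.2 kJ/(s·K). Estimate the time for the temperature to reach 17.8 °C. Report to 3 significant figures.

151 s

First-law balance (no shaft work): M c_p dT/dt = −UA(T − T_amb).
τ = M c_p/UA = 149.21 s; T_ss = T_amb = 21.800 °C.
T(t) = T_ss + (T₀ − T_ss)e^(−t/τ); set T = 17.8:
t = −τ ln[(T − T_ss)/(T₀ − T_ss)] = −149.21 · ln(0.36364) = 150.94 s.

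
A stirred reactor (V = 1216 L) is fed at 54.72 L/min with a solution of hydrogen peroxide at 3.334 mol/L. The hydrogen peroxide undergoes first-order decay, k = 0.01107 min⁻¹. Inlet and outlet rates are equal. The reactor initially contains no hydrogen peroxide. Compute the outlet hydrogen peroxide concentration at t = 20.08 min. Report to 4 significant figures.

Accumulation = in − out − consumed: V dC/dt = Q C_in − Q C − k V C.
This is linear with rate a = Q/V + k = 0.0560700 min⁻¹.
C_ss = Q C_in/(Q + kV) = 2.67576 mol/L; C(t) = C_ss + (C₀ − C_ss) e^(−a t).
C(20.08) = 2.67576 + (-2.67576)·e^(−0.0560700·20.08) = 2.67576 + (-2.67576)·0.324365 = 1.80784 mol/L.

1.808 mol/L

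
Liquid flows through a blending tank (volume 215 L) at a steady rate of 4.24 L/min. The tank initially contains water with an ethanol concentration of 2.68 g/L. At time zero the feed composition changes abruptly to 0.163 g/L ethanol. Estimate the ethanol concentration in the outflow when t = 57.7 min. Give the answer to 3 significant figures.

0.970 g/L

Mass balance on the solute (V constant): V dC/dt = Q(C_in − C).
Time constant τ = V/Q = 215/4.24 = 50.708 min.
C approaches C_in exponentially: C(t) = C_in + (C₀ − C_in) e^(−t/τ).
C(57.7) = 0.163 + (2.68 − 0.163)·e^(−57.7/50.708) = 0.163 + (2.5170)·0.32049 = 0.96968 g/L.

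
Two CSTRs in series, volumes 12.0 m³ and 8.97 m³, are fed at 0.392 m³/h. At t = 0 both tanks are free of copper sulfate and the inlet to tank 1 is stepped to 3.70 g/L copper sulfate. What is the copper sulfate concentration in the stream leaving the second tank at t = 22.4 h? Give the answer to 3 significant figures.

Each tank obeys Vᵢ dCᵢ/dt = Q(Cᵢ₋₁ − Cᵢ), so τᵢ = Vᵢ/Q.
τ₁ = 12.0/0.392 = 30.612 h; τ₂ = 8.97/0.392 = 22.883 h.
Solving the cascade with C₁(0)=C₂(0)=0 gives C₂(t) = C_in[1 − (τ₁ e^(−t/τ₁) − τ₂ e^(−t/τ₂))/(τ₁ − τ₂)].
At t = 22.4: e^(−t/τ₁) = 0.48107, e^(−t/τ₂) = 0.37572.
C₂ = 3.70·[1 − (30.612·0.48107 − 22.883·0.37572)/(7.7296)] = 3.70·0.20704 = 0.76604 g/L.

0.766 g/L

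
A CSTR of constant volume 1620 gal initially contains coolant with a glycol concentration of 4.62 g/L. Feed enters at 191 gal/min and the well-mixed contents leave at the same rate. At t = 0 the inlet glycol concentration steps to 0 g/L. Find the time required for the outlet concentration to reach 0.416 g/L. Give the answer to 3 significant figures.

20.4 min

Transient balance on the dissolved component: V dC/dt = Q(C_in − C), so τ = V/Q = 8.4817 min.
C(t) = C_in + (C₀ − C_in) e^(−t/τ). Set C = 0.416 and solve for t:
e^(−t/τ) = (C − C_in)/(C₀ − C_in) = (0.416 − 0)/(4.62 − 0) = 0.090043
t = −τ ln(…) = 8.4817 × 2.4075 = 20.419 min.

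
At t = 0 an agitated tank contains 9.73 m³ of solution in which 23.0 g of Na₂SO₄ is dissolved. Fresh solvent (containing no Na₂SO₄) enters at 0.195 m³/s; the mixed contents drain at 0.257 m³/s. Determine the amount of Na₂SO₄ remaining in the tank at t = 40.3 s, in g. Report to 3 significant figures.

6.72 g

Let m(t) be the amount of Na₂SO₄. Volume: V(t) = V₀ + (Q_in − Q_out) t = 9.73 − 0.062000 t; V(40.3) = 7.2314 m³.
Species balance (pure solvent in): dm/dt = −Q_out · m/V(t).
Separate: dm/m = −Q_out dt/V(t) ⇒ ln(m/m₀) = −(Q_out/(Q_in−Q_out)) ln(V/V₀).
m = m₀ (V₀/V)^(Q_out/(Q_in−Q_out)) = 23.0 × (9.73/7.2314)^(-4.1452) = 6.7213 g.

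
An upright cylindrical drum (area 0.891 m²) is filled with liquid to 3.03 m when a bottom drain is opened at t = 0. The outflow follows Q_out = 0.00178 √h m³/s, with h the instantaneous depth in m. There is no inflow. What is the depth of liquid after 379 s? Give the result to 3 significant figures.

With no inflow, A dh/dt = −0.00178 √h.
This is separable: 2 d(√h)/dt = −0.00178/A, so √h = √h₀ − (0.00178/(2A)) t.
√h = √3.03 − 0.00178·379/(2·0.891) = 1.7407 − 0.37857 = 1.3621.
h = 1.3621² = 1.8554 m.

1.86 m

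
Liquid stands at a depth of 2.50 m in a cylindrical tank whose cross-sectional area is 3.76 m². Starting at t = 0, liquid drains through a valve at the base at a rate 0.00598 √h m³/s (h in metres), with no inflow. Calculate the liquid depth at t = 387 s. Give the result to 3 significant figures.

A dh/dt = −Q_out = −0.00598 √h.
Separate and integrate: 2(√h − √h₀) = −(0.00598/A) t.
√h = √2.50 − 0.00598·387/(2·3.76) = 1.5811 − 0.30775 = 1.2734.
h = 1.2734² = 1.6215 m.

1.62 m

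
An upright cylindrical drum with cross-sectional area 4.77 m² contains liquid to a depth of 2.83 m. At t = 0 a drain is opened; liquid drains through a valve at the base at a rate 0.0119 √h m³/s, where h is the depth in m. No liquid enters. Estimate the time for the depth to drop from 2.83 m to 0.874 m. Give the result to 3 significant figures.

Volume balance on the tank: A dh/dt = −0.0119 √h.
This is separable: 2 d(√h)/dt = −0.0119/A, so √h = √h₀ − (0.0119/(2A)) t.
t = 2A(√h₀ − √h)/0.0119 = 2·4.77·(√2.83 − √0.874)/0.0119
  = 9.5400 × (1.6823 − 0.93488) / 0.0119 = 599.16 s.

599 s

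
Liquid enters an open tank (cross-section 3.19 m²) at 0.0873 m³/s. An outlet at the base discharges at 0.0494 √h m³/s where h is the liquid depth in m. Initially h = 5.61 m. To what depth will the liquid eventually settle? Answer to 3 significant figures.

Level balance: A dh/dt = 0.0873 − 0.0494 √h. Setting dh/dt = 0:
Q_in = 0.0494 √h_ss ⇒ √h_ss = 0.0873/0.0494 = 1.7672.
h_ss = 1.7672² = 3.1230 m. (Since h₀ = 5.61 m > h_ss, the level will fall toward this value.)

3.12 m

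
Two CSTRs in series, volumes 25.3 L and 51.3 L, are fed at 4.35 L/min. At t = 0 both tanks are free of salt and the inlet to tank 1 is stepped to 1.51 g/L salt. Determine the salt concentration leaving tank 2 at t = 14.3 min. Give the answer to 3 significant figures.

Species balance on tank i: dCᵢ/dt = (Cᵢ₋₁ − Cᵢ)/τᵢ with τᵢ = Vᵢ/Q.
τ₁ = 25.3/4.35 = 5.8161 min; τ₂ = 51.3/4.35 = 11.793 min.
Solving the cascade with C₁(0)=C₂(0)=0 gives C₂(t) = C_in[1 − (τ₁ e^(−t/τ₁) − τ₂ e^(−t/τ₂))/(τ₁ − τ₂)].
At t = 14.3: e^(−t/τ₁) = 0.085546, e^(−t/τ₂) = 0.29743.
C₂ = 1.51·[1 − (5.8161·0.085546 − 11.793·0.29743)/(-5.9770)] = 1.51·0.49639 = 0.74955 g/L.

0.750 g/L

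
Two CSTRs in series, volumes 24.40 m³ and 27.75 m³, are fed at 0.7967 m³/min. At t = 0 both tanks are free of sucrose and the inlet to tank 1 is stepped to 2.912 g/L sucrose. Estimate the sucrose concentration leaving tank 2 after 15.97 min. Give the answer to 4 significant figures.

Species balance on tank i: dCᵢ/dt = (Cᵢ₋₁ − Cᵢ)/τᵢ with τᵢ = Vᵢ/Q.
τ₁ = 24.40/0.7967 = 30.6263 min; τ₂ = 27.75/0.7967 = 34.8312 min.
Solving the cascade with C₁(0)=C₂(0)=0 gives C₂(t) = C_in[1 − (τ₁ e^(−t/τ₁) − τ₂ e^(−t/τ₂))/(τ₁ − τ₂)].
At t = 15.97: e^(−t/τ₁) = 0.593661, e^(−t/τ₂) = 0.632233.
C₂ = 2.912·[1 − (30.6263·0.593661 − 34.8312·0.632233)/(-4.20484)] = 2.912·0.0868252 = 0.252835 g/L.

0.2528 g/L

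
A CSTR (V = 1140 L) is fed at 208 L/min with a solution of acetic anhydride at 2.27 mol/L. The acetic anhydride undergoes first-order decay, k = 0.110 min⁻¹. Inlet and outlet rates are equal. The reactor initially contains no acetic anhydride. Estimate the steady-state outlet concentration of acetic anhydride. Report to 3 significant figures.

V dC/dt = Q(C_in − C) − k V C.
Steady state (dC/dt = 0): C_ss = Q C_in/(Q + kV) = C_in/(1 + kV/Q).
C_ss = 208·2.27/(208 + 0.110·1140) = 472.16/333.40 = 1.4162 mol/L.

1.42 mol/L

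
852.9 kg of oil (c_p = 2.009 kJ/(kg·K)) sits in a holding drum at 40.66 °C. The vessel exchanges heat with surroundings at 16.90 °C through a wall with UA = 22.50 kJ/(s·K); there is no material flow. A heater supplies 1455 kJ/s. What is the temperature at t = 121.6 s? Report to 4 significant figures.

73.28 °C

Energy balance: M c_p dT/dt = −UA(T − T_amb) + Q̇.
dT/dt = (T_ss − T)/τ with T_ss = T_amb + Q̇/UA = 16.90 + 1455/22.50 = 81.5667 °C, τ = M c_p/UA = 852.9·2.009/22.50 = 76.1545 s.
T approaches T_ss exponentially: T(t) = T_ss + (T₀ − T_ss) e^(−t/τ).
T(121.6) = 81.5667 + (-40.9067)·0.202553 = 73.2809 °C.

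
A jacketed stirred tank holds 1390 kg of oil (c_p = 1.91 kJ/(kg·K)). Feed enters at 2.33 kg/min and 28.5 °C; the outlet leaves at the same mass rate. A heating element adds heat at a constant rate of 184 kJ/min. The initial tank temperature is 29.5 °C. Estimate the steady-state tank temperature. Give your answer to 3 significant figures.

69.8 °C

M c_p dT/dt = ṁ c_p (T_in − T) + Q̇.
At steady state dT/dt = 0 ⇒ T_ss = T_in + Q̇/(ṁ c_p) = 28.5 + 184/(2.33·1.91) = 69.846 °C.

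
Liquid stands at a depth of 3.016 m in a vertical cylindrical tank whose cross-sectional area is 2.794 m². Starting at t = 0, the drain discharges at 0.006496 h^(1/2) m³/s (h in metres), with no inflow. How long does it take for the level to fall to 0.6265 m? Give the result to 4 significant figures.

813.0 s

With no inflow, A dh/dt = −0.006496 √h.
Separate and integrate: 2(√h − √h₀) = −(0.006496/A) t.
t = 2A(√h₀ − √h)/0.006496 = 2·2.794·(√3.016 − √0.6265)/0.006496
  = 5.58800 × (1.73666 − 0.791518) / 0.006496 = 813.035 s.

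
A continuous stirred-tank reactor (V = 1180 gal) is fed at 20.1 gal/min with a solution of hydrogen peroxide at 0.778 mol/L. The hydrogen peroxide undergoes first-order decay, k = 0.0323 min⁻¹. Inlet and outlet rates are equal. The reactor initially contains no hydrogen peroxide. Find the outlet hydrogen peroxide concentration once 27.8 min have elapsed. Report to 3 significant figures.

0.200 mol/L

Accumulation = in − out − consumed: V dC/dt = Q C_in − Q C − k V C.
This is linear with rate a = Q/V + k = 0.049334 min⁻¹.
C_ss = Q C_in/(Q + kV) = 0.26863 mol/L; C(t) = C_ss + (C₀ − C_ss) e^(−a t).
C(27.8) = 0.26863 + (-0.26863)·e^(−0.049334·27.8) = 0.26863 + (-0.26863)·0.25373 = 0.20047 mol/L.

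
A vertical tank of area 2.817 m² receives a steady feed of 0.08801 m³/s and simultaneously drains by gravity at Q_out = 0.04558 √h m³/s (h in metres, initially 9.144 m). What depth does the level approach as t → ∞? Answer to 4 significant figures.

Mass balance (ρ constant): A dh/dt = Q_in − 0.04558 √h. At steady state dh/dt = 0:
Q_in = 0.04558 √h_ss ⇒ √h_ss = 0.08801/0.04558 = 1.93089.
h_ss = 1.93089² = 3.72834 m. (Since h₀ = 9.144 m > h_ss, the level will fall toward this value.)

3.728 m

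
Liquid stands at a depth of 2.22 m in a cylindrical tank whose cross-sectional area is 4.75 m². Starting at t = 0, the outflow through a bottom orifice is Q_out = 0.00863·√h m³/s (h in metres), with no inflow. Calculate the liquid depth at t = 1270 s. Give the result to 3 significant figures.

Accumulation of liquid (constant cross-section A): A dh/dt = −0.00863 √h.
This is separable: 2 d(√h)/dt = −0.00863/A, so √h = √h₀ − (0.00863/(2A)) t.
√h = √2.22 − 0.00863·1270/(2·4.75) = 1.4900 − 1.1537 = 0.33627.
h = 0.33627² = 0.11308 m.

0.113 m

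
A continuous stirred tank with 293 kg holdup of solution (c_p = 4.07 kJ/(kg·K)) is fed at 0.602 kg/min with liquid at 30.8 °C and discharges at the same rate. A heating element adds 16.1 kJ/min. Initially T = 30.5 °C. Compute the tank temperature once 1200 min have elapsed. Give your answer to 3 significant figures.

M c_p dT/dt = ṁ c_p (T_in − T) + Q̇.
τ = M/ṁ = 486.71 min; T_ss = T_in + Q̇/(ṁ c_p) = 30.8 + 16.1/(0.602·4.07) = 37.371 °C.
T approaches T_ss exponentially: T(t) = T_ss + (T₀ − T_ss) e^(−t/τ).
T(1200) = 37.371 + (-6.8711)·e^(−1200/486.71) = 37.371 + (-6.8711)·0.084964 = 36.787 °C.

36.8 °C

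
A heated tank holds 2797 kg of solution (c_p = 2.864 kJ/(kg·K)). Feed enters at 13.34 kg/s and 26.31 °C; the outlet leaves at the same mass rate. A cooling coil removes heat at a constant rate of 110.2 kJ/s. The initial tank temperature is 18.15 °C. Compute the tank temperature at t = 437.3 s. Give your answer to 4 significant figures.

22.77 °C

M c_p dT/dt = ṁ c_p (T_in − T) − Q̇.
Rearrange: dT/dt = (T_ss − T)/τ with τ = M/ṁ = 209.670 s and T_ss = T_in − Q̇/(ṁ c_p) = 23.4256 °C.
Integrating: T(t) = T_ss + (T₀ − T_ss) e^(−t/τ).
T(437.3) = 23.4256 + (-5.27562)·e^(−437.3/209.670) = 23.4256 + (-5.27562)·0.124226 = 22.7703 °C.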